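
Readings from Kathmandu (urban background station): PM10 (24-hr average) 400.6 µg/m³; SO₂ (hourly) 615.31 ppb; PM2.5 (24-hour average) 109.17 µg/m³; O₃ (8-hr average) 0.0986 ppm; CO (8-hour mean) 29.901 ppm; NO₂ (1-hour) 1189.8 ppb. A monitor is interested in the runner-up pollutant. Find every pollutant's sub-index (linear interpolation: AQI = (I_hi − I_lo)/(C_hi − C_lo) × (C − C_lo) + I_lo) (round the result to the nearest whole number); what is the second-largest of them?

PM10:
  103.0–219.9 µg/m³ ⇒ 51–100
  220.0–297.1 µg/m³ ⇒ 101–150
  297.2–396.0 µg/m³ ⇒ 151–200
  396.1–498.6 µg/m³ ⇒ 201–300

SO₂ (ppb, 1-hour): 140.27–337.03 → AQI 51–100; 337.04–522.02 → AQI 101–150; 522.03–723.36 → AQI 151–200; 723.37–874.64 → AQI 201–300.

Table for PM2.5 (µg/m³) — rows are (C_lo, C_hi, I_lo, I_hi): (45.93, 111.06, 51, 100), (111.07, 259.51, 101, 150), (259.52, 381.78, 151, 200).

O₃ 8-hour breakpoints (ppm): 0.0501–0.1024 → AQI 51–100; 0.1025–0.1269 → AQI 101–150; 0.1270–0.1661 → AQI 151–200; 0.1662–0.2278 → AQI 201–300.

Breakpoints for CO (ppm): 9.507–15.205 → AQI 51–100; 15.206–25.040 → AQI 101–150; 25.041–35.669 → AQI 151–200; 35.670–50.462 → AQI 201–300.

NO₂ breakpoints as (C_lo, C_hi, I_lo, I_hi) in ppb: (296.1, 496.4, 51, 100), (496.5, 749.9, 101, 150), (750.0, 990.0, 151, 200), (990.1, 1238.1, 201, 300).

205

PM10: 400.6 lies in 396.1–498.6, so I_lo=201, I_hi=300, C_lo=396.1, C_hi=498.6.
(300−201)/(498.6−396.1) × (400.6−396.1) + 201 = 99/102.5 × 4.5 + 201 ≈ 205.35 → 205.
SO₂ 615.31: bracket 522.03–723.36 → index 151–200; slope 49/201.33, offset 93.28.
AQI = 151 + 49/201.33·93.28 ≈ 173.70 ⇒ 174.
PM2.5: 109.17 ∈ [45.93, 111.06] ↔ index [51, 100].
51 + (109.17−45.93)·(100−51)/(111.06−45.93) = 51 + 63.24·49/65.13 ≈ 98.58, so AQI = 99.
O₃: 0.0986 lies in 0.0501–0.1024, so I_lo=51, I_hi=100, C_lo=0.0501, C_hi=0.1024.
(100−51)/(0.1024−0.0501) × (0.0986−0.0501) + 51 = 49/0.0523 × 0.0485 + 51 ≈ 96.44 → 96.
CO: 29.901 lies in 25.041–35.669, so I_lo=151, I_hi=200, C_lo=25.041, C_hi=35.669.
(200−151)/(35.669−25.041) × (29.901−25.041) + 151 = 49/10.628 × 4.860 + 151 ≈ 173.41 → 173.
NO₂: 1189.8 ∈ [990.1, 1238.1] ↔ index [201, 300].
201 + (1189.8−990.1)·(300−201)/(1238.1−990.1) = 201 + 199.7·99/248.0 ≈ 280.72, so AQI = 281.
Sub-indices: PM10→205, SO₂→174, PM2.5→99, O₃→96, CO→173, NO₂→281. Ranked high→low: 281, 205, 174, 173, 99, 96. Second-highest sub-index = 205.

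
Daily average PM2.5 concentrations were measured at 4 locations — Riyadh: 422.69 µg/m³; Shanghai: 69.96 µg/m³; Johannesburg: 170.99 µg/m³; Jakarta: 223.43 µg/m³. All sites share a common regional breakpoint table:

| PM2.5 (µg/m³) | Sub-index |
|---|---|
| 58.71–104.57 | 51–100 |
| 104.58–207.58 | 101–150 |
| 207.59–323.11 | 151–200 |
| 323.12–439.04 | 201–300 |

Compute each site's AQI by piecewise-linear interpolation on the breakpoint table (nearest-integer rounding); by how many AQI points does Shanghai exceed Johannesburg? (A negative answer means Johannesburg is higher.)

-70

Riyadh: 422.69 lies in 323.12–439.04, so I_lo=201, I_hi=300, C_lo=323.12, C_hi=439.04.
(300−201)/(439.04−323.12) × (422.69−323.12) + 201 = 99/115.92 × 99.57 + 201 ≈ 286.04 → 286.
Shanghai: 69.96 lies in 58.71–104.57, so I_lo=51, I_hi=100, C_lo=58.71, C_hi=104.57.
(100−51)/(104.57−58.71) × (69.96−58.71) + 51 = 49/45.86 × 11.25 + 51 ≈ 63.02 → 63.
Johannesburg: 170.99 lies in 104.58–207.58, so I_lo=101, I_hi=150, C_lo=104.58, C_hi=207.58.
(150−101)/(207.58−104.58) × (170.99−104.58) + 101 = 49/103.00 × 66.41 + 101 ≈ 132.59 → 133.
Jakarta: 223.43 lies in 207.59–323.11, so I_lo=151, I_hi=200, C_lo=207.59, C_hi=323.11.
(200−151)/(323.11−207.59) × (223.43−207.59) + 151 = 49/115.52 × 15.84 + 151 ≈ 157.72 → 158.
AQIs: Riyadh=286, Shanghai=63, Johannesburg=133, Jakarta=158. Shanghai (63) − Johannesburg (133) = -70.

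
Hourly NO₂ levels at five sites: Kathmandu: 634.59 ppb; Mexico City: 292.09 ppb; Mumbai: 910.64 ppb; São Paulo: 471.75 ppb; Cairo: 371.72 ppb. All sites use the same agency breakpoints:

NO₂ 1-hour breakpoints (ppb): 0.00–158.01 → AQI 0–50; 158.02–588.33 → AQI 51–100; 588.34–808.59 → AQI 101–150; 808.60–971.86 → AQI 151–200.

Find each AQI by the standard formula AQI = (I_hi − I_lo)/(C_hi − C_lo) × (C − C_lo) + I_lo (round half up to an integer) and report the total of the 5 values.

521

Kathmandu: 634.59 ∈ [588.34, 808.59] ↔ index [101, 150].
101 + (634.59−588.34)·(150−101)/(808.59−588.34) = 101 + 46.25·49/220.25 ≈ 111.29, so AQI = 111.
Mexico City: 292.09 lies in 158.02–588.33, so I_lo=51, I_hi=100, C_lo=158.02, C_hi=588.33.
(100−51)/(588.33−158.02) × (292.09−158.02) + 51 = 49/430.31 × 134.07 + 51 ≈ 66.27 → 66.
Mumbai 910.64: bracket 808.60–971.86 → index 151–200; slope 49/163.26, offset 102.04.
AQI = 151 + 49/163.26·102.04 ≈ 181.63 ⇒ 182.
São Paulo: row 158.02–588.33 (AQI 51–100). (100−51)·(471.75−158.02)/(588.33−158.02) + 51 = 49·313.73/430.31 + 51 ≈ 86.72 → 87.
Cairo: 371.72 ∈ [158.02, 588.33] ↔ index [51, 100].
51 + (371.72−158.02)·(100−51)/(588.33−158.02) = 51 + 213.70·49/430.31 ≈ 75.33, so AQI = 75.
AQIs: Kathmandu=111, Mexico City=66, Mumbai=182, São Paulo=87, Cairo=75. Sum = 111 + 66 + 182 + 87 + 75 = 521.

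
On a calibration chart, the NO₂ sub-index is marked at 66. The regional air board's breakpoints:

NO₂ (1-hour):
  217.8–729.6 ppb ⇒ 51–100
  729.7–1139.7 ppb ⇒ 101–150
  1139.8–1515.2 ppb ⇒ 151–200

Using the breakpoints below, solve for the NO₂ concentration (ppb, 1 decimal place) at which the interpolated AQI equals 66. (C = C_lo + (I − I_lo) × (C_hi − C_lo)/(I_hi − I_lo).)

AQI 66 lies in the 51–100 band, which corresponds to 217.8–729.6 ppb.
C = 217.8 + (66−51)×(729.6−217.8)/(100−51) = 217.8 + 15×511.8/49 ≈ 374.473 ppb → 374.5 ppb to 1 dp.

374.5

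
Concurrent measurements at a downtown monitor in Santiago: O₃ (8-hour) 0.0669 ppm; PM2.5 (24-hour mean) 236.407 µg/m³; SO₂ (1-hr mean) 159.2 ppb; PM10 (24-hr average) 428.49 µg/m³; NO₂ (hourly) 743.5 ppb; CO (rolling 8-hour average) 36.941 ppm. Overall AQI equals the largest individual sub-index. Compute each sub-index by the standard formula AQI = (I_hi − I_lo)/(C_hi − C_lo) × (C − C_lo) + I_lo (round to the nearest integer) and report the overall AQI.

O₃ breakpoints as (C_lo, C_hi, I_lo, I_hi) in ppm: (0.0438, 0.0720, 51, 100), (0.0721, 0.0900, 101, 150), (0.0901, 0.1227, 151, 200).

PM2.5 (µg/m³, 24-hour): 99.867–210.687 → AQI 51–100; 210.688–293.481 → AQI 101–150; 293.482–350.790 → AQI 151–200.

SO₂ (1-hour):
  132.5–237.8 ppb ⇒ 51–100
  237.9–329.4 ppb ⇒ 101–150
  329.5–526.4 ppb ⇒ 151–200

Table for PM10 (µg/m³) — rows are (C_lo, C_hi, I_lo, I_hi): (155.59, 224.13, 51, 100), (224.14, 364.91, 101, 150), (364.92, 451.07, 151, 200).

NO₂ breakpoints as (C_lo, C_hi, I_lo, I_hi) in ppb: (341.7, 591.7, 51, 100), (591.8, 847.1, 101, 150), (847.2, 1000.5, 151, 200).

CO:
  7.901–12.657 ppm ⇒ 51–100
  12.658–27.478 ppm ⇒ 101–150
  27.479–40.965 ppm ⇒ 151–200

187

O₃: 0.0669 lies in 0.0438–0.0720, so I_lo=51, I_hi=100, C_lo=0.0438, C_hi=0.0720.
(100−51)/(0.0720−0.0438) × (0.0669−0.0438) + 51 = 49/0.0282 × 0.0231 + 51 ≈ 91.14 → 91.
PM2.5 236.407: bracket 210.688–293.481 → index 101–150; slope 49/82.793, offset 25.719.
AQI = 101 + 49/82.793·25.719 ≈ 116.22 ⇒ 116.
SO₂: 159.2 lies in 132.5–237.8, so I_lo=51, I_hi=100, C_lo=132.5, C_hi=237.8.
(100−51)/(237.8−132.5) × (159.2−132.5) + 51 = 49/105.3 × 26.7 + 51 ≈ 63.42 → 63.
PM10: 428.49 lies in 364.92–451.07, so I_lo=151, I_hi=200, C_lo=364.92, C_hi=451.07.
(200−151)/(451.07−364.92) × (428.49−364.92) + 151 = 49/86.15 × 63.57 + 151 ≈ 187.16 → 187.
NO₂: 743.5 ∈ [591.8, 847.1] ↔ index [101, 150].
101 + (743.5−591.8)·(150−101)/(847.1−591.8) = 101 + 151.7·49/255.3 ≈ 130.12, so AQI = 130.
CO: 36.941 ∈ [27.479, 40.965] ↔ index [151, 200].
151 + (36.941−27.479)·(200−151)/(40.965−27.479) = 151 + 9.462·49/13.486 ≈ 185.38, so AQI = 185.
Sub-indices: O₃→91, PM2.5→116, SO₂→63, PM10→187, NO₂→130, CO→185. Overall AQI = max = 187; dominant pollutant is PM10.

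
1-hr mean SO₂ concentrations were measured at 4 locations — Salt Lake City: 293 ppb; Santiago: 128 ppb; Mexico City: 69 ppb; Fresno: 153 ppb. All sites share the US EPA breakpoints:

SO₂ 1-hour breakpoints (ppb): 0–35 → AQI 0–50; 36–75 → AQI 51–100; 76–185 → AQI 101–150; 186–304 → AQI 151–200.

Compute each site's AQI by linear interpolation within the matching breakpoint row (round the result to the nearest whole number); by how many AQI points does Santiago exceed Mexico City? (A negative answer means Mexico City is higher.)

Salt Lake City 293: bracket 186–304 → index 151–200; slope 49/118, offset 107.
AQI = 151 + 49/118·107 ≈ 195.43 ⇒ 195.
Santiago: row 76–185 (AQI 101–150). (150−101)·(128−76)/(185−76) + 101 = 49·52/109 + 101 ≈ 124.38 → 124.
Mexico City 69: bracket 36–75 → index 51–100; slope 49/39, offset 33.
AQI = 51 + 49/39·33 ≈ 92.46 ⇒ 92.
Fresno: 153 ∈ [76, 185] ↔ index [101, 150].
101 + (153−76)·(150−101)/(185−76) = 101 + 77·49/109 ≈ 135.61, so AQI = 136.
AQIs: Salt Lake City=195, Santiago=124, Mexico City=92, Fresno=136. Santiago (124) − Mexico City (92) = 32.

32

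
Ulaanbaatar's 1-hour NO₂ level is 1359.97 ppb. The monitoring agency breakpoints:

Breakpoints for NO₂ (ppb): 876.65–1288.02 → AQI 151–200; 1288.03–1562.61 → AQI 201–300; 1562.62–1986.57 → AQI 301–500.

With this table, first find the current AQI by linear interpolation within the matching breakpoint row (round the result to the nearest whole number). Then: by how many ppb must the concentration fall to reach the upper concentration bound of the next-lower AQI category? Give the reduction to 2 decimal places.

71.95

NO₂: row 1288.03–1562.61 (AQI 201–300). (300−201)·(1359.97−1288.03)/(1562.61−1288.03) + 201 = 99·71.94/274.58 + 201 ≈ 226.94 → 227.
Current AQI 227 is in the Very Unhealthy range (201–300). The next-lower category tops out at AQI 200, whose upper concentration bound is 1288.02 ppb.
Reduction needed = 1359.97 − 1288.02 = 71.95 ppb.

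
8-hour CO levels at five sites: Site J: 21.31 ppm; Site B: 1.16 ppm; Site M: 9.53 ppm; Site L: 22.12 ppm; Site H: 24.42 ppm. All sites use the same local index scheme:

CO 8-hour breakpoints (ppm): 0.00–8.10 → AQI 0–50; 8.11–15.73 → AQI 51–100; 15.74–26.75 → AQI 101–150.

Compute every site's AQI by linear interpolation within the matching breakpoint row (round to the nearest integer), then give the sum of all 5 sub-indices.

Site J: 21.31 ∈ [15.74, 26.75] ↔ index [101, 150].
101 + (21.31−15.74)·(150−101)/(26.75−15.74) = 101 + 5.57·49/11.01 ≈ 125.79, so AQI = 126.
Site B: 1.16 lies in 0.00–8.10, so I_lo=0, I_hi=50, C_lo=0.00, C_hi=8.10.
(50−0)/(8.10−0.00) × (1.16−0.00) + 0 = 50/8.10 × 1.16 + 0 ≈ 7.16 → 7.
Site M: 9.53 lies in 8.11–15.73, so I_lo=51, I_hi=100, C_lo=8.11, C_hi=15.73.
(100−51)/(15.73−8.11) × (9.53−8.11) + 51 = 49/7.62 × 1.42 + 51 ≈ 60.13 → 60.
Site L: row 15.74–26.75 (AQI 101–150). (150−101)·(22.12−15.74)/(26.75−15.74) + 101 = 49·6.38/11.01 + 101 ≈ 129.39 → 129.
Site H: row 15.74–26.75 (AQI 101–150). (150−101)·(24.42−15.74)/(26.75−15.74) + 101 = 49·8.68/11.01 + 101 ≈ 139.63 → 140.
AQIs: Site J=126, Site B=7, Site M=60, Site L=129, Site H=140. Sum = 126 + 7 + 60 + 129 + 140 = 462.

462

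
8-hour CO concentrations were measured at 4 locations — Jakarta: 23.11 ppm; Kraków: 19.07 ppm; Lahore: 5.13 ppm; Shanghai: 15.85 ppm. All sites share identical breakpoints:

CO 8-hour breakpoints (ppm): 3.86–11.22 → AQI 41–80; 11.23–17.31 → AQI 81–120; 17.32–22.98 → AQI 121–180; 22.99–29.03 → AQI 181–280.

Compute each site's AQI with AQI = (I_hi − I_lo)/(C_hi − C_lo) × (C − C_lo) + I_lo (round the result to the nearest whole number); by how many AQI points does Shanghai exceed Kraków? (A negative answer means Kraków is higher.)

-28

Jakarta: row 22.99–29.03 (AQI 181–280). (280−181)·(23.11−22.99)/(29.03−22.99) + 181 = 99·0.12/6.04 + 181 ≈ 182.97 → 183.
Kraków: 19.07 lies in 17.32–22.98, so I_lo=121, I_hi=180, C_lo=17.32, C_hi=22.98.
(180−121)/(22.98−17.32) × (19.07−17.32) + 121 = 59/5.66 × 1.75 + 121 ≈ 139.24 → 139.
Lahore 5.13: bracket 3.86–11.22 → index 41–80; slope 39/7.36, offset 1.27.
AQI = 41 + 39/7.36·1.27 ≈ 47.73 ⇒ 48.
Shanghai 15.85: bracket 11.23–17.31 → index 81–120; slope 39/6.08, offset 4.62.
AQI = 81 + 39/6.08·4.62 ≈ 110.63 ⇒ 111.
AQIs: Jakarta=183, Kraków=139, Lahore=48, Shanghai=111. Shanghai (111) − Kraków (139) = -28.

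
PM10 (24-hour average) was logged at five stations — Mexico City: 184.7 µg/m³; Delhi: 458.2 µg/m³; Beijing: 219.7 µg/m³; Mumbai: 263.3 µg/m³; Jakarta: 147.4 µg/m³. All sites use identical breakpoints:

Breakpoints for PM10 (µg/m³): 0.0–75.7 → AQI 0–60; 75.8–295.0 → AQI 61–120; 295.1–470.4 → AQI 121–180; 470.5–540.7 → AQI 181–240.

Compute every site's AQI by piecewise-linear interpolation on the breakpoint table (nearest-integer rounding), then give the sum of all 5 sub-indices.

557

Mexico City: row 75.8–295.0 (AQI 61–120). (120−61)·(184.7−75.8)/(295.0−75.8) + 61 = 59·108.9/219.2 + 61 ≈ 90.31 → 90.
Delhi 458.2: bracket 295.1–470.4 → index 121–180; slope 59/175.3, offset 163.1.
AQI = 121 + 59/175.3·163.1 ≈ 175.89 ⇒ 176.
Beijing 219.7: bracket 75.8–295.0 → index 61–120; slope 59/219.2, offset 143.9.
AQI = 61 + 59/219.2·143.9 ≈ 99.73 ⇒ 100.
Mumbai 263.3: bracket 75.8–295.0 → index 61–120; slope 59/219.2, offset 187.5.
AQI = 61 + 59/219.2·187.5 ≈ 111.47 ⇒ 111.
Jakarta: 147.4 lies in 75.8–295.0, so I_lo=61, I_hi=120, C_lo=75.8, C_hi=295.0.
(120−61)/(295.0−75.8) × (147.4−75.8) + 61 = 59/219.2 × 71.6 + 61 ≈ 80.27 → 80.
AQIs: Mexico City=90, Delhi=176, Beijing=100, Mumbai=111, Jakarta=80. Sum = 90 + 176 + 100 + 111 + 80 = 557.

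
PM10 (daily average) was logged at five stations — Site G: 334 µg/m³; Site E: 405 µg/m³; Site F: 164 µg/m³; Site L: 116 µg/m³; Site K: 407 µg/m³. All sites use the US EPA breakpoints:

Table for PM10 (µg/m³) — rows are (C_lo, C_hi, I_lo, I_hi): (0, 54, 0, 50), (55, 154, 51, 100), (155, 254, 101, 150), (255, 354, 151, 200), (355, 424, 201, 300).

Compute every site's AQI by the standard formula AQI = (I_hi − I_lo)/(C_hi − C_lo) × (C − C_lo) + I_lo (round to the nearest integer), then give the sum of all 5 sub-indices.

925

Site G 334: bracket 255–354 → index 151–200; slope 49/99, offset 79.
AQI = 151 + 49/99·79 ≈ 190.10 ⇒ 190.
Site E: 405 ∈ [355, 424] ↔ index [201, 300].
201 + (405−355)·(300−201)/(424−355) = 201 + 50·99/69 ≈ 272.74, so AQI = 273.
Site F: row 155–254 (AQI 101–150). (150−101)·(164−155)/(254−155) + 101 = 49·9/99 + 101 ≈ 105.45 → 105.
Site L: 116 lies in 55–154, so I_lo=51, I_hi=100, C_lo=55, C_hi=154.
(100−51)/(154−55) × (116−55) + 51 = 49/99 × 61 + 51 ≈ 81.19 → 81.
Site K: 407 lies in 355–424, so I_lo=201, I_hi=300, C_lo=355, C_hi=424.
(300−201)/(424−355) × (407−355) + 201 = 99/69 × 52 + 201 ≈ 275.61 → 276.
AQIs: Site G=190, Site E=273, Site F=105, Site L=81, Site K=276. Sum = 190 + 273 + 105 + 81 + 276 = 925.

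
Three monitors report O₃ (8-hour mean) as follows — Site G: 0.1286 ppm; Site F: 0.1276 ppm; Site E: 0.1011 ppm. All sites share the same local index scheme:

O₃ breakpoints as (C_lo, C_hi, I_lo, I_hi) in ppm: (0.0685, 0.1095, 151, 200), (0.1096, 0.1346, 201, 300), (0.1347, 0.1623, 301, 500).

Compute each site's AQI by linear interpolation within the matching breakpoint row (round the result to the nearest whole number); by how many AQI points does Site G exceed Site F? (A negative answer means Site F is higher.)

4

Site G: 0.1286 lies in 0.1096–0.1346, so I_lo=201, I_hi=300, C_lo=0.1096, C_hi=0.1346.
(300−201)/(0.1346−0.1096) × (0.1286−0.1096) + 201 = 99/0.0250 × 0.0190 + 201 ≈ 276.24 → 276.
Site F: 0.1276 ∈ [0.1096, 0.1346] ↔ index [201, 300].
201 + (0.1276−0.1096)·(300−201)/(0.1346−0.1096) = 201 + 0.0180·99/0.0250 ≈ 272.28, so AQI = 272.
Site E 0.1011: bracket 0.0685–0.1095 → index 151–200; slope 49/0.0410, offset 0.0326.
AQI = 151 + 49/0.0410·0.0326 ≈ 189.96 ⇒ 190.
AQIs: Site G=276, Site F=272, Site E=190. Site G (276) − Site F (272) = 4.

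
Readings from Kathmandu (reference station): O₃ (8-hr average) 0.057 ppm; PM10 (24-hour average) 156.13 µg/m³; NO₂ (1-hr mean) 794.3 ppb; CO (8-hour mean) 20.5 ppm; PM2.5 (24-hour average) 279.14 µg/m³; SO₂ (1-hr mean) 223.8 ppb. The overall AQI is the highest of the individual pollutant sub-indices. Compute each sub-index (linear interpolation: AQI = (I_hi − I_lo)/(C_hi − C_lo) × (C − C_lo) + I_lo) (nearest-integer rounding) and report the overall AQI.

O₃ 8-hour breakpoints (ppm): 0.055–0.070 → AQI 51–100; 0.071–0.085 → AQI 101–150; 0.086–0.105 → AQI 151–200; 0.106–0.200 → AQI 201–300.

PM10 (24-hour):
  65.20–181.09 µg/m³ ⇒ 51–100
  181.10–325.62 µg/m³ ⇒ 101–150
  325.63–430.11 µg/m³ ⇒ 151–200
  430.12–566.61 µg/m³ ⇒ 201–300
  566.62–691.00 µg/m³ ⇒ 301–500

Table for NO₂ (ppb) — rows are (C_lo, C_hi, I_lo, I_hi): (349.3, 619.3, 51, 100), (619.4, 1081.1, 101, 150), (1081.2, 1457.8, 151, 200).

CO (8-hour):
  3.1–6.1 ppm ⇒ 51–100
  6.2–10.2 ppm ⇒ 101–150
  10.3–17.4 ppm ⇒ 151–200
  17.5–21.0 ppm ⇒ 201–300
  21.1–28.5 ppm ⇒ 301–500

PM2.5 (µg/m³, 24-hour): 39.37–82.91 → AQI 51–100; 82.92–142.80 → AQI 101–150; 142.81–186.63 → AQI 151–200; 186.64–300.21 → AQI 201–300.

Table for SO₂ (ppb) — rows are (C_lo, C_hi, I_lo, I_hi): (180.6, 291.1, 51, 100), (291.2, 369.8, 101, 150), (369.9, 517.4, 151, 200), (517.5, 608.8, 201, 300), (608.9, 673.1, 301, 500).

O₃: 0.057 lies in 0.055–0.070, so I_lo=51, I_hi=100, C_lo=0.055, C_hi=0.070.
(100−51)/(0.070−0.055) × (0.057−0.055) + 51 = 49/0.015 × 0.002 + 51 ≈ 57.53 → 58.
PM10: 156.13 lies in 65.20–181.09, so I_lo=51, I_hi=100, C_lo=65.20, C_hi=181.09.
(100−51)/(181.09−65.20) × (156.13−65.20) + 51 = 49/115.89 × 90.93 + 51 ≈ 89.45 → 89.
NO₂: 794.3 lies in 619.4–1081.1, so I_lo=101, I_hi=150, C_lo=619.4, C_hi=1081.1.
(150−101)/(1081.1−619.4) × (794.3−619.4) + 101 = 49/461.7 × 174.9 + 101 ≈ 119.56 → 120.
CO: 20.5 ∈ [17.5, 21.0] ↔ index [201, 300].
201 + (20.5−17.5)·(300−201)/(21.0−17.5) = 201 + 3.0·99/3.5 ≈ 285.86, so AQI = 286.
PM2.5 279.14: bracket 186.64–300.21 → index 201–300; slope 99/113.57, offset 92.50.
AQI = 201 + 99/113.57·92.50 ≈ 281.63 ⇒ 282.
SO₂: 223.8 lies in 180.6–291.1, so I_lo=51, I_hi=100, C_lo=180.6, C_hi=291.1.
(100−51)/(291.1−180.6) × (223.8−180.6) + 51 = 49/110.5 × 43.2 + 51 ≈ 70.16 → 70.
Sub-indices: O₃→58, PM10→89, NO₂→120, CO→286, PM2.5→282, SO₂→70. Overall AQI = max = 286; dominant pollutant is CO.

286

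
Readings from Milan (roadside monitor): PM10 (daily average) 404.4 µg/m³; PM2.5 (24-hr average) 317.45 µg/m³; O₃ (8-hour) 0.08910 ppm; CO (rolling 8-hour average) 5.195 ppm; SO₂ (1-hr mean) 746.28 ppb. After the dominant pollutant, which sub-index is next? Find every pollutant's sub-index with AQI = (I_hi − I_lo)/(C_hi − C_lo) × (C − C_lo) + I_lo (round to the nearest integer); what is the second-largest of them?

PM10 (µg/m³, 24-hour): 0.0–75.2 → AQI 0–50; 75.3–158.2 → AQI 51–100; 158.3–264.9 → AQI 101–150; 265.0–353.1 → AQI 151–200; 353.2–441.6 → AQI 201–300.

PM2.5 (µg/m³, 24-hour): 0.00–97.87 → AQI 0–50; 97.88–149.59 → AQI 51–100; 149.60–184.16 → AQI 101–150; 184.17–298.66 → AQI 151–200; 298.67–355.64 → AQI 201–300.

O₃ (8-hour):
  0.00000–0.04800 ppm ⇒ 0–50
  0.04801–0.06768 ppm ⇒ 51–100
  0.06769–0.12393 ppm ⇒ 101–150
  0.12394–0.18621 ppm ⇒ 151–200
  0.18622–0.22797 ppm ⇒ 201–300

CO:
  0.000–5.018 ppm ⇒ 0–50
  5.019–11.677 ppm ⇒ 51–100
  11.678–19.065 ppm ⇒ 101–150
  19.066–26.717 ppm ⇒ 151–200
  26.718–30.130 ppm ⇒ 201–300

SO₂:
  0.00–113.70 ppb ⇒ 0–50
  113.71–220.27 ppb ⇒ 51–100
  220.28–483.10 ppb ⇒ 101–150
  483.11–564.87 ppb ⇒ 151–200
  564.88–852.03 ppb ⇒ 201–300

PM10: 404.4 lies in 353.2–441.6, so I_lo=201, I_hi=300, C_lo=353.2, C_hi=441.6.
(300−201)/(441.6−353.2) × (404.4−353.2) + 201 = 99/88.4 × 51.2 + 201 ≈ 258.34 → 258.
PM2.5 317.45: bracket 298.67–355.64 → index 201–300; slope 99/56.97, offset 18.78.
AQI = 201 + 99/56.97·18.78 ≈ 233.64 ⇒ 234.
O₃: row 0.06769–0.12393 (AQI 101–150). (150−101)·(0.08910−0.06769)/(0.12393−0.06769) + 101 = 49·0.02141/0.05624 + 101 ≈ 119.65 → 120.
CO: row 5.019–11.677 (AQI 51–100). (100−51)·(5.195−5.019)/(11.677−5.019) + 51 = 49·0.176/6.658 + 51 ≈ 52.30 → 52.
SO₂ 746.28: bracket 564.88–852.03 → index 201–300; slope 99/287.15, offset 181.40.
AQI = 201 + 99/287.15·181.40 ≈ 263.54 ⇒ 264.
Sub-indices: PM10→258, PM2.5→234, O₃→120, CO→52, SO₂→264. Ranked high→low: 264, 258, 234, 120, 52. Second-highest sub-index = 258.

258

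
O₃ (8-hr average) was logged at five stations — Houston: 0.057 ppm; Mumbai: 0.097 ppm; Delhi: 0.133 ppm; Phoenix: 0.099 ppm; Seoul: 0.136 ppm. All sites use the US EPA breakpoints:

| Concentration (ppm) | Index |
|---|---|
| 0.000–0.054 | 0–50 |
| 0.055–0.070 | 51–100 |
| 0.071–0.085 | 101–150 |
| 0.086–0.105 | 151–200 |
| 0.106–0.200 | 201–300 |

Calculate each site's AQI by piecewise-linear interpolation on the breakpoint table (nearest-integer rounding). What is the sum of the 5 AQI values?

Houston: row 0.055–0.070 (AQI 51–100). (100−51)·(0.057−0.055)/(0.070−0.055) + 51 = 49·0.002/0.015 + 51 ≈ 57.53 → 58.
Mumbai 0.097: bracket 0.086–0.105 → index 151–200; slope 49/0.019, offset 0.011.
AQI = 151 + 49/0.019·0.011 ≈ 179.37 ⇒ 179.
Delhi: 0.133 ∈ [0.106, 0.200] ↔ index [201, 300].
201 + (0.133−0.106)·(300−201)/(0.200−0.106) = 201 + 0.027·99/0.094 ≈ 229.44, so AQI = 229.
Phoenix 0.099: bracket 0.086–0.105 → index 151–200; slope 49/0.019, offset 0.013.
AQI = 151 + 49/0.019·0.013 ≈ 184.53 ⇒ 185.
Seoul 0.136: bracket 0.106–0.200 → index 201–300; slope 99/0.094, offset 0.030.
AQI = 201 + 99/0.094·0.030 ≈ 232.60 ⇒ 233.
AQIs: Houston=58, Mumbai=179, Delhi=229, Phoenix=185, Seoul=233. Sum = 58 + 179 + 229 + 185 + 233 = 884.

884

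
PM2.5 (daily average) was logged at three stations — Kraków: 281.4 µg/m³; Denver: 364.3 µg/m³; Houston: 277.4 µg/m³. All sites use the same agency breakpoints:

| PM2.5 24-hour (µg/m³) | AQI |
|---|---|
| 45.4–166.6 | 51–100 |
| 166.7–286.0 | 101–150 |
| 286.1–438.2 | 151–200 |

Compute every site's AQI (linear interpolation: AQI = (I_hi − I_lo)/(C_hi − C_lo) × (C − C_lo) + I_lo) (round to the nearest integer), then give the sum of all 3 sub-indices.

Kraków: 281.4 lies in 166.7–286.0, so I_lo=101, I_hi=150, C_lo=166.7, C_hi=286.0.
(150−101)/(286.0−166.7) × (281.4−166.7) + 101 = 49/119.3 × 114.7 + 101 ≈ 148.11 → 148.
Denver: row 286.1–438.2 (AQI 151–200). (200−151)·(364.3−286.1)/(438.2−286.1) + 151 = 49·78.2/152.1 + 151 ≈ 176.19 → 176.
Houston: 277.4 lies in 166.7–286.0, so I_lo=101, I_hi=150, C_lo=166.7, C_hi=286.0.
(150−101)/(286.0−166.7) × (277.4−166.7) + 101 = 49/119.3 × 110.7 + 101 ≈ 146.47 → 146.
AQIs: Kraków=148, Denver=176, Houston=146. Sum = 148 + 176 + 146 = 470.

470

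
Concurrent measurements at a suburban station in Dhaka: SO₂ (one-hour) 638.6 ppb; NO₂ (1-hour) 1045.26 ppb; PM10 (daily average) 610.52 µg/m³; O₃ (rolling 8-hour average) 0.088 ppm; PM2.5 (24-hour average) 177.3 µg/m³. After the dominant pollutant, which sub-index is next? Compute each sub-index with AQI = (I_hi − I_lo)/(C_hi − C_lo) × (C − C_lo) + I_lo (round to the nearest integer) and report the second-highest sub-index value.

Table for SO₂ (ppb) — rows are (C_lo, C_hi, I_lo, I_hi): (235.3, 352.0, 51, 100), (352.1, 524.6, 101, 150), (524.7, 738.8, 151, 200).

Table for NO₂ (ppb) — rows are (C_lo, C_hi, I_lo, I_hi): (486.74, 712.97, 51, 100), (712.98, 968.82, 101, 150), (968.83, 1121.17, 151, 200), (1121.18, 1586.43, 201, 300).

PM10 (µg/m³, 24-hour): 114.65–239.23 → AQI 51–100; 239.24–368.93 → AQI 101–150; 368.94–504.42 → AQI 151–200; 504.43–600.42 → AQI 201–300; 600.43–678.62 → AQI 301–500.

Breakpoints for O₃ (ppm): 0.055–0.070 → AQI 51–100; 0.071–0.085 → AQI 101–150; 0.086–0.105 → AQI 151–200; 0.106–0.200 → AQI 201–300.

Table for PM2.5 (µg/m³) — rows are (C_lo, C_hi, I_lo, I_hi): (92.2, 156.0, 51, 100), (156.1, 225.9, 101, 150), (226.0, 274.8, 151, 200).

SO₂ 638.6: bracket 524.7–738.8 → index 151–200; slope 49/214.1, offset 113.9.
AQI = 151 + 49/214.1·113.9 ≈ 177.07 ⇒ 177.
NO₂: row 968.83–1121.17 (AQI 151–200). (200−151)·(1045.26−968.83)/(1121.17−968.83) + 151 = 49·76.43/152.34 + 151 ≈ 175.58 → 176.
PM10 610.52: bracket 600.43–678.62 → index 301–500; slope 199/78.19, offset 10.09.
AQI = 301 + 199/78.19·10.09 ≈ 326.68 ⇒ 327.
O₃: 0.088 lies in 0.086–0.105, so I_lo=151, I_hi=200, C_lo=0.086, C_hi=0.105.
(200−151)/(0.105−0.086) × (0.088−0.086) + 151 = 49/0.019 × 0.002 + 151 ≈ 156.16 → 156.
PM2.5: row 156.1–225.9 (AQI 101–150). (150−101)·(177.3−156.1)/(225.9−156.1) + 101 = 49·21.2/69.8 + 101 ≈ 115.88 → 116.
Sub-indices: SO₂→177, NO₂→176, PM10→327, O₃→156, PM2.5→116. Ranked high→low: 327, 177, 176, 156, 116. Second-highest sub-index = 177.

177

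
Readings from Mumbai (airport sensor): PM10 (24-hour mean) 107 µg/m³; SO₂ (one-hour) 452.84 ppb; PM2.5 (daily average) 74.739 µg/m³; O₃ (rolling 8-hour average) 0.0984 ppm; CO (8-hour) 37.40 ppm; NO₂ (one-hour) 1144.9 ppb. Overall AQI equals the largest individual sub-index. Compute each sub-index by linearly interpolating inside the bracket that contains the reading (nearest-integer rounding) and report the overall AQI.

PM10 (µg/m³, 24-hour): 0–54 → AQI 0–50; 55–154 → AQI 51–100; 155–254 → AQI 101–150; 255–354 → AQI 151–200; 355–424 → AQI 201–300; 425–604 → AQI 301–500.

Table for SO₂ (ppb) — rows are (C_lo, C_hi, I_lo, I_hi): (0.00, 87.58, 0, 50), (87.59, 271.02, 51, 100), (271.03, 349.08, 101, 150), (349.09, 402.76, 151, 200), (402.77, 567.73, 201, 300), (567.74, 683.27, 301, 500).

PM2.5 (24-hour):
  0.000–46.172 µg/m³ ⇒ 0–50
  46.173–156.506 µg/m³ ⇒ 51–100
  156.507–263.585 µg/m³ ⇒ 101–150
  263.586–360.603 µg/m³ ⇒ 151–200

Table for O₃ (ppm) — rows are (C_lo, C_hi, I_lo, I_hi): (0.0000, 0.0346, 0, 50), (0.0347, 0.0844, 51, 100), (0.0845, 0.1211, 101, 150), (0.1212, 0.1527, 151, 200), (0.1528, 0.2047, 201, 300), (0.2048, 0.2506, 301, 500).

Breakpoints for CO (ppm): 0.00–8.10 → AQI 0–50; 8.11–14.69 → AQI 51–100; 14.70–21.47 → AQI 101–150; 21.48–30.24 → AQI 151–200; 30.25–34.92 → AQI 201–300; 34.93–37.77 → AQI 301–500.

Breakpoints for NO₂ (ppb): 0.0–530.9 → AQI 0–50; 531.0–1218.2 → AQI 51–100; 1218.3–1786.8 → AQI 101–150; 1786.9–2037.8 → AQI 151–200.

PM10: row 55–154 (AQI 51–100). (100−51)·(107−55)/(154−55) + 51 = 49·52/99 + 51 ≈ 76.74 → 77.
SO₂: 452.84 lies in 402.77–567.73, so I_lo=201, I_hi=300, C_lo=402.77, C_hi=567.73.
(300−201)/(567.73−402.77) × (452.84−402.77) + 201 = 99/164.96 × 50.07 + 201 ≈ 231.05 → 231.
PM2.5: 74.739 lies in 46.173–156.506, so I_lo=51, I_hi=100, C_lo=46.173, C_hi=156.506.
(100−51)/(156.506−46.173) × (74.739−46.173) + 51 = 49/110.333 × 28.566 + 51 ≈ 63.69 → 64.
O₃: 0.0984 lies in 0.0845–0.1211, so I_lo=101, I_hi=150, C_lo=0.0845, C_hi=0.1211.
(150−101)/(0.1211−0.0845) × (0.0984−0.0845) + 101 = 49/0.0366 × 0.0139 + 101 ≈ 119.61 → 120.
CO: 37.40 lies in 34.93–37.77, so I_lo=301, I_hi=500, C_lo=34.93, C_hi=37.77.
(500−301)/(37.77−34.93) × (37.40−34.93) + 301 = 199/2.84 × 2.47 + 301 ≈ 474.07 → 474.
NO₂: 1144.9 lies in 531.0–1218.2, so I_lo=51, I_hi=100, C_lo=531.0, C_hi=1218.2.
(100−51)/(1218.2−531.0) × (1144.9−531.0) + 51 = 49/687.2 × 613.9 + 51 ≈ 94.77 → 95.
Sub-indices: PM10→77, SO₂→231, PM2.5→64, O₃→120, CO→474, NO₂→95. Overall AQI = max = 474; dominant pollutant is CO.

474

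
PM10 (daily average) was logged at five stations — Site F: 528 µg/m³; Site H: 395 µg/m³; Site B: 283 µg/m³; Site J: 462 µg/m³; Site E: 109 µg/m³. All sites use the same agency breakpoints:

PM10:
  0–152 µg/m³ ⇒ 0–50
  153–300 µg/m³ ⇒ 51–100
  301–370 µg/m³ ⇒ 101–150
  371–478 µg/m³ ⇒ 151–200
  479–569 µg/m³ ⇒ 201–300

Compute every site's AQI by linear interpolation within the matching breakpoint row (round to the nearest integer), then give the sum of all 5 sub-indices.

Site F: 528 ∈ [479, 569] ↔ index [201, 300].
201 + (528−479)·(300−201)/(569−479) = 201 + 49·99/90 ≈ 254.90, so AQI = 255.
Site H: 395 lies in 371–478, so I_lo=151, I_hi=200, C_lo=371, C_hi=478.
(200−151)/(478−371) × (395−371) + 151 = 49/107 × 24 + 151 ≈ 161.99 → 162.
Site B: row 153–300 (AQI 51–100). (100−51)·(283−153)/(300−153) + 51 = 49·130/147 + 51 ≈ 94.33 → 94.
Site J 462: bracket 371–478 → index 151–200; slope 49/107, offset 91.
AQI = 151 + 49/107·91 ≈ 192.67 ⇒ 193.
Site E: 109 ∈ [0, 152] ↔ index [0, 50].
0 + (109−0)·(50−0)/(152−0) = 0 + 109·50/152 ≈ 35.86, so AQI = 36.
AQIs: Site F=255, Site H=162, Site B=94, Site J=193, Site E=36. Sum = 255 + 162 + 94 + 193 + 36 = 740.

740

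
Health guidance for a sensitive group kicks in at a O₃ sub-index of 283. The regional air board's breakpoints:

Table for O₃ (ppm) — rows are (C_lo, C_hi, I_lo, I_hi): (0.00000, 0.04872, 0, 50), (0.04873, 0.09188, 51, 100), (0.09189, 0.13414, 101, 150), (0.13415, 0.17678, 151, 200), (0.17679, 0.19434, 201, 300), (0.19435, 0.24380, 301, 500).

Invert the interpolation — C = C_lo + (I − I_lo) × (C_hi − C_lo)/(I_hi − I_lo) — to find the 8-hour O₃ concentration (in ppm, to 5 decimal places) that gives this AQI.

0.19133

AQI 283 lies in the 201–300 band, which corresponds to 0.17679–0.19434 ppm.
C = 0.17679 + (283−201)×(0.19434−0.17679)/(300−201) = 0.17679 + 82×0.01755/99 ≈ 0.1913264 ppm → 0.19133 ppm to 5 dp.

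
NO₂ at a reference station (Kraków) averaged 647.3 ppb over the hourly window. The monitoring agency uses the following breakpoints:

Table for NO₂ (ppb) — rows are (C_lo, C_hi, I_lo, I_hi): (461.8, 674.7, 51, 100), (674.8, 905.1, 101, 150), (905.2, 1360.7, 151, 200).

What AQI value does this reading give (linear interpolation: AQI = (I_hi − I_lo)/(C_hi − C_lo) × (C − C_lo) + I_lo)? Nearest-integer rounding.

94

NO₂: 647.3 lies in 461.8–674.7, so I_lo=51, I_hi=100, C_lo=461.8, C_hi=674.7.
(100−51)/(674.7−461.8) × (647.3−461.8) + 51 = 49/212.9 × 185.5 + 51 ≈ 93.69 → 94.
AQI 94 falls in the Moderate category.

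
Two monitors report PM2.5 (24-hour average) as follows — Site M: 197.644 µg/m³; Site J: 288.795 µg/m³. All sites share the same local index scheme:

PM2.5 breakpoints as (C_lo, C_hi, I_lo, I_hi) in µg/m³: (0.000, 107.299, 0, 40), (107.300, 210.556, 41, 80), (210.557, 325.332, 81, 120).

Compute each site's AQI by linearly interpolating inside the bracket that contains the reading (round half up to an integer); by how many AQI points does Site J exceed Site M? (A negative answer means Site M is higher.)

33

Site M: row 107.300–210.556 (AQI 41–80). (80−41)·(197.644−107.300)/(210.556−107.300) + 41 = 39·90.344/103.256 + 41 ≈ 75.12 → 75.
Site J: row 210.557–325.332 (AQI 81–120). (120−81)·(288.795−210.557)/(325.332−210.557) + 81 = 39·78.238/114.775 + 81 ≈ 107.58 → 108.
AQIs: Site M=75, Site J=108. Site J (108) − Site M (75) = 33.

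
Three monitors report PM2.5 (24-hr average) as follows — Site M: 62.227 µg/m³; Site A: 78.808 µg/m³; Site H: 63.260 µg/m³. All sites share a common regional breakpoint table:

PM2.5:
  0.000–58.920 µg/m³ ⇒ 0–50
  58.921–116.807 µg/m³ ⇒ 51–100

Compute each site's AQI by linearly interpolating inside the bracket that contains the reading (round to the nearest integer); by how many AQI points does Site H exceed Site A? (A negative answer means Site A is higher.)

Site M: row 58.921–116.807 (AQI 51–100). (100−51)·(62.227−58.921)/(116.807−58.921) + 51 = 49·3.306/57.886 + 51 ≈ 53.80 → 54.
Site A: 78.808 ∈ [58.921, 116.807] ↔ index [51, 100].
51 + (78.808−58.921)·(100−51)/(116.807−58.921) = 51 + 19.887·49/57.886 ≈ 67.83, so AQI = 68.
Site H: 63.260 lies in 58.921–116.807, so I_lo=51, I_hi=100, C_lo=58.921, C_hi=116.807.
(100−51)/(116.807−58.921) × (63.260−58.921) + 51 = 49/57.886 × 4.339 + 51 ≈ 54.67 → 55.
AQIs: Site M=54, Site A=68, Site H=55. Site H (55) − Site A (68) = -13.

-13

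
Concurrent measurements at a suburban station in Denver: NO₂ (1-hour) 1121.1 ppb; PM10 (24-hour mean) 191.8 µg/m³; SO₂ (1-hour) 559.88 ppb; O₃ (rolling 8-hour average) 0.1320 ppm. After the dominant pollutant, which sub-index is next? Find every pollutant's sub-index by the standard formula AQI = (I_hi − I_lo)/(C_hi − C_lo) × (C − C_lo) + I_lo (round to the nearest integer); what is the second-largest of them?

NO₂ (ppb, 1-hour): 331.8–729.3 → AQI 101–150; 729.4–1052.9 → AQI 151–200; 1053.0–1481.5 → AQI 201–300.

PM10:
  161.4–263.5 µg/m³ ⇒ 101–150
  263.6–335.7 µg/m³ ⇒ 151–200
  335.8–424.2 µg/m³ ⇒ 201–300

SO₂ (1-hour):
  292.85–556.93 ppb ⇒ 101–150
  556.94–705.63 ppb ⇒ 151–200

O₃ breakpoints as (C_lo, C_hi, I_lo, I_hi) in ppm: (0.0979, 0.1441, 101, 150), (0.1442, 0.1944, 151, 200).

152

NO₂: 1121.1 lies in 1053.0–1481.5, so I_lo=201, I_hi=300, C_lo=1053.0, C_hi=1481.5.
(300−201)/(1481.5−1053.0) × (1121.1−1053.0) + 201 = 99/428.5 × 68.1 + 201 ≈ 216.73 → 217.
PM10 191.8: bracket 161.4–263.5 → index 101–150; slope 49/102.1, offset 30.4.
AQI = 101 + 49/102.1·30.4 ≈ 115.59 ⇒ 116.
SO₂: 559.88 ∈ [556.94, 705.63] ↔ index [151, 200].
151 + (559.88−556.94)·(200−151)/(705.63−556.94) = 151 + 2.94·49/148.69 ≈ 151.97, so AQI = 152.
O₃ 0.1320: bracket 0.0979–0.1441 → index 101–150; slope 49/0.0462, offset 0.0341.
AQI = 101 + 49/0.0462·0.0341 ≈ 137.17 ⇒ 137.
Sub-indices: NO₂→217, PM10→116, SO₂→152, O₃→137. Ranked high→low: 217, 152, 137, 116. Second-highest sub-index = 152.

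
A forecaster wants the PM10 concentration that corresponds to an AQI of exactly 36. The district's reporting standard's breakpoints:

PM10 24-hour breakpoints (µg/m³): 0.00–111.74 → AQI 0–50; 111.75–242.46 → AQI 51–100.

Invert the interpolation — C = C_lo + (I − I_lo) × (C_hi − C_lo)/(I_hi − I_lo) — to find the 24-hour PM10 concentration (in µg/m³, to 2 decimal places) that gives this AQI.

80.45

AQI 36 lies in the 0–50 band, which corresponds to 0.00–111.74 µg/m³.
C = 0.00 + (36−0)×(111.74−0.00)/(50−0) = 0.00 + 36×111.74/50 ≈ 80.4528 µg/m³ → 80.45 µg/m³ to 2 dp.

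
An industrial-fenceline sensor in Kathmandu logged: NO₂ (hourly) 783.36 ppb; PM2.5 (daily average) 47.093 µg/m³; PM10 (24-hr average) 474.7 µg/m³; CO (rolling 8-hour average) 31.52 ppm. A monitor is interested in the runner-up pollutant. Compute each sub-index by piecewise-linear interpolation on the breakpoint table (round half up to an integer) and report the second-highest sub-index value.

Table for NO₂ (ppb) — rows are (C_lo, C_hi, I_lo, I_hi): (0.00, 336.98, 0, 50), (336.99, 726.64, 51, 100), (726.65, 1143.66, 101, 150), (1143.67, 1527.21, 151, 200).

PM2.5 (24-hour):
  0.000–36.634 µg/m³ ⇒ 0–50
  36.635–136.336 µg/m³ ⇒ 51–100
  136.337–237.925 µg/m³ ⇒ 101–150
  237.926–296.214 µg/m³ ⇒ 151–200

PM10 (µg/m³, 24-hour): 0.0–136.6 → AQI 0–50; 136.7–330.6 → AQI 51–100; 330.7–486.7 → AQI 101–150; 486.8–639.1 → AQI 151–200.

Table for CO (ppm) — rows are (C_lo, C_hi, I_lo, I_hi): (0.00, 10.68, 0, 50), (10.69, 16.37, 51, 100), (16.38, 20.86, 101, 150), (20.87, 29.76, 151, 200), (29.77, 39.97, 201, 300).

NO₂: 783.36 ∈ [726.65, 1143.66] ↔ index [101, 150].
101 + (783.36−726.65)·(150−101)/(1143.66−726.65) = 101 + 56.71·49/417.01 ≈ 107.66, so AQI = 108.
PM2.5 47.093: bracket 36.635–136.336 → index 51–100; slope 49/99.701, offset 10.458.
AQI = 51 + 49/99.701·10.458 ≈ 56.14 ⇒ 56.
PM10 474.7: bracket 330.7–486.7 → index 101–150; slope 49/156.0, offset 144.0.
AQI = 101 + 49/156.0·144.0 ≈ 146.23 ⇒ 146.
CO: row 29.77–39.97 (AQI 201–300). (300−201)·(31.52−29.77)/(39.97−29.77) + 201 = 99·1.75/10.20 + 201 ≈ 217.99 → 218.
Sub-indices: NO₂→108, PM2.5→56, PM10→146, CO→218. Ranked high→low: 218, 146, 108, 56. Second-highest sub-index = 146.

146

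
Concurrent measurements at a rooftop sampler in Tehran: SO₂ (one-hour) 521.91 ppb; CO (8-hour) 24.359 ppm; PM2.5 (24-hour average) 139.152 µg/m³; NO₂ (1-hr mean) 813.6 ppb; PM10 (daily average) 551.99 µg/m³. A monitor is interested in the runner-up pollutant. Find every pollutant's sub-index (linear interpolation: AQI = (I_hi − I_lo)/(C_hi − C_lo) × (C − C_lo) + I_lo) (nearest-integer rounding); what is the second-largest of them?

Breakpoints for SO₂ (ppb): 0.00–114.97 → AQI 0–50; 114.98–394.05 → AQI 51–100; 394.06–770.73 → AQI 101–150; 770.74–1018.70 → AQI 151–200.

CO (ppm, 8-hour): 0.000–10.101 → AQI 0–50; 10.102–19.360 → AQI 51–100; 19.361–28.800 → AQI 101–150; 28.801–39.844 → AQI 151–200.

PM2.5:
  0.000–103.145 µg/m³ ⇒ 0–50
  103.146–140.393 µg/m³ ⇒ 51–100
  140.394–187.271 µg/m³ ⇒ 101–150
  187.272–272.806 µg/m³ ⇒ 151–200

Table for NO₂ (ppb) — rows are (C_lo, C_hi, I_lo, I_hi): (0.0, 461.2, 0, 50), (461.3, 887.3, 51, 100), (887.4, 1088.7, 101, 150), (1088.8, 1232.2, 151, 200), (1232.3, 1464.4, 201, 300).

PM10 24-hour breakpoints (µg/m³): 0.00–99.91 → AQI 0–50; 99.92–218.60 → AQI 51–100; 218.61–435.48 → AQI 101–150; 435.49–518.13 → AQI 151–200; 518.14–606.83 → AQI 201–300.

127

SO₂ 521.91: bracket 394.06–770.73 → index 101–150; slope 49/376.67, offset 127.85.
AQI = 101 + 49/376.67·127.85 ≈ 117.63 ⇒ 118.
CO: 24.359 lies in 19.361–28.800, so I_lo=101, I_hi=150, C_lo=19.361, C_hi=28.800.
(150−101)/(28.800−19.361) × (24.359−19.361) + 101 = 49/9.439 × 4.998 + 101 ≈ 126.95 → 127.
PM2.5: 139.152 lies in 103.146–140.393, so I_lo=51, I_hi=100, C_lo=103.146, C_hi=140.393.
(100−51)/(140.393−103.146) × (139.152−103.146) + 51 = 49/37.247 × 36.006 + 51 ≈ 98.37 → 98.
NO₂ 813.6: bracket 461.3–887.3 → index 51–100; slope 49/426.0, offset 352.3.
AQI = 51 + 49/426.0·352.3 ≈ 91.52 ⇒ 92.
PM10: 551.99 lies in 518.14–606.83, so I_lo=201, I_hi=300, C_lo=518.14, C_hi=606.83.
(300−201)/(606.83−518.14) × (551.99−518.14) + 201 = 99/88.69 × 33.85 + 201 ≈ 238.78 → 239.
Sub-indices: SO₂→118, CO→127, PM2.5→98, NO₂→92, PM10→239. Ranked high→low: 239, 127, 118, 98, 92. Second-highest sub-index = 127.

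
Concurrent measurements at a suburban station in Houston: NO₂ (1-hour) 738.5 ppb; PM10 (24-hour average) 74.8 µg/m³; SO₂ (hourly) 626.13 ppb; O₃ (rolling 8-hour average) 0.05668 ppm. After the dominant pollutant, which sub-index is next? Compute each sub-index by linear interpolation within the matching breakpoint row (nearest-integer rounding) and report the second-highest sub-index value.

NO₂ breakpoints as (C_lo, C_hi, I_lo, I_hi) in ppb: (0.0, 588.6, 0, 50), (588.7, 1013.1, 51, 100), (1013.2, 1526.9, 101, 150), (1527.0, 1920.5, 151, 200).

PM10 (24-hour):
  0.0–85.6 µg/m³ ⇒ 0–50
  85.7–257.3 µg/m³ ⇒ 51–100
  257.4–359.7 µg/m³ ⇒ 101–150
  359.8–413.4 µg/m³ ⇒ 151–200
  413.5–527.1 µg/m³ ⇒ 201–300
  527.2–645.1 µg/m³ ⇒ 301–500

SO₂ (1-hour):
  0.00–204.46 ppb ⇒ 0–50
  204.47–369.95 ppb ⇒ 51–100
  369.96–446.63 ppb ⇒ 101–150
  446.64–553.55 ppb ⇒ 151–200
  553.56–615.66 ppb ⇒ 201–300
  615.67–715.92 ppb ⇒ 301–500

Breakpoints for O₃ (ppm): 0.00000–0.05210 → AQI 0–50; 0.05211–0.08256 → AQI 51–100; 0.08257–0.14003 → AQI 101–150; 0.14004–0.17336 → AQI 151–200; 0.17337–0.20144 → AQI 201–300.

NO₂ 738.5: bracket 588.7–1013.1 → index 51–100; slope 49/424.4, offset 149.8.
AQI = 51 + 49/424.4·149.8 ≈ 68.30 ⇒ 68.
PM10: 74.8 lies in 0.0–85.6, so I_lo=0, I_hi=50, C_lo=0.0, C_hi=85.6.
(50−0)/(85.6−0.0) × (74.8−0.0) + 0 = 50/85.6 × 74.8 + 0 ≈ 43.69 → 44.
SO₂: 626.13 lies in 615.67–715.92, so I_lo=301, I_hi=500, C_lo=615.67, C_hi=715.92.
(500−301)/(715.92−615.67) × (626.13−615.67) + 301 = 199/100.25 × 10.46 + 301 ≈ 321.76 → 322.
O₃: row 0.05211–0.08256 (AQI 51–100). (100−51)·(0.05668−0.05211)/(0.08256−0.05211) + 51 = 49·0.00457/0.03045 + 51 ≈ 58.35 → 58.
Sub-indices: NO₂→68, PM10→44, SO₂→322, O₃→58. Ranked high→low: 322, 68, 58, 44. Second-highest sub-index = 68.

68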